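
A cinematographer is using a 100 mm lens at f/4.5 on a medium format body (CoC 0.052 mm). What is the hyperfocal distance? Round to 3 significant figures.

42.8 m

Hyperfocal distance H = f²/(N·c) + f = 100²/(4.5 × 0.052) + 100 = 10000/0.234 + 100 ≈ 42835.0 mm ≈ 42.8 m.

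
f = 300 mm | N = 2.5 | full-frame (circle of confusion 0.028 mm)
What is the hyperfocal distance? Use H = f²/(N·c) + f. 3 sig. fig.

1290 m

Hyperfocal distance H = f²/(N·c) + f = 300²/(2.5 × 0.028) + 300 = 90000/0.07 + 300 ≈ 1286014.3 mm ≈ 1290 m.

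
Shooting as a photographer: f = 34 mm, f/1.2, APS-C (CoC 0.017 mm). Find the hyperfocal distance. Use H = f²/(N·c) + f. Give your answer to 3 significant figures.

Hyperfocal distance H = f²/(N·c) + f = 34²/(1.2 × 0.017) + 34 = 1156/0.0204 + 34 ≈ 56700.7 mm ≈ 56.7 m.

56.7 m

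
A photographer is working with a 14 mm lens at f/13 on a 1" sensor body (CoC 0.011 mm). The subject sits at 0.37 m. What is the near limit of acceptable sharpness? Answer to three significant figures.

Hyperfocal distance H = f²/(N·c) + f = 14²/(13 × 0.011) + 14 = 196/0.143 + 14 ≈ 1384.6 mm ≈ 1.385 m.
Near limit Dn = s·(H − f)/(H + s − 2f) = 370 × (1384.6 − 14) / (1384.6 + 370 − 2 × 14) = 370 × 1370.6 / 1726.6 ≈ 293.71 mm.

294 mm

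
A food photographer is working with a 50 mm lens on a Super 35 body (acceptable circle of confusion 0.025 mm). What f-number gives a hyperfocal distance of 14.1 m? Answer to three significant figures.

Rearrange H = f²/(N·c) + f for N: N = f² / ((H − f)·c).
N = 50² / ((14100 − 50) × 0.025) = 2500 / 351.2 ≈ 7.12.

f/7.12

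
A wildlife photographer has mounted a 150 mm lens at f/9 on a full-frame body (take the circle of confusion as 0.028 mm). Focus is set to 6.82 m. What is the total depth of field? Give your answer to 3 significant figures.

Hyperfocal distance H = f²/(N·c) + f = 150²/(9 × 0.028) + 150 = 22500/0.252 + 150 ≈ 89435.7 mm ≈ 89.44 m.
Near limit Dn = s·(H − f)/(H + s − 2f) = 6820 × (89435.7 − 150) / (89435.7 + 6820 − 2 × 150) = 6820 × 89285.7 / 95955.7 ≈ 6345.9 mm.
Far limit Df = s·(H − f)/(H − s) = 6820 × (89435.7 − 150) / (89435.7 − 6820) = 6820 × 89285.7 / 82615.7 ≈ 7370.6 mm.
Depth of field = Df − Dn = 7370.6 − 6345.9 ≈ 1024.7 mm ≈ 1.02 m.

1.02 m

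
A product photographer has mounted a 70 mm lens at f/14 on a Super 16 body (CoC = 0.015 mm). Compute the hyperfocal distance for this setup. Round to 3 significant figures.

23.4 m

Hyperfocal distance H = f²/(N·c) + f = 70²/(14 × 0.015) + 70 = 4900/0.21 + 70 ≈ 23403.3 mm ≈ 23.4 m.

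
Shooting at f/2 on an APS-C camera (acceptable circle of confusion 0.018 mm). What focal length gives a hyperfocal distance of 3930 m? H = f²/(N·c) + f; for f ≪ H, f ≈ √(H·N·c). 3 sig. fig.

376 mm

From H = f²/(N·c) + f, with f ≪ H: f ≈ √(H·N·c) = √(3930000 × 2 × 0.018) = √141480 ≈ 376.1 mm.
The +f correction barely moves this — solving exactly, f² + N·c·f − N·c·H = 0 ⇒ f = (−N·c + √((N·c)² + 4·N·c·H))/2 = (−0.036 + √565920)/2 ≈ 376.12 mm, so f ≈ 376 mm.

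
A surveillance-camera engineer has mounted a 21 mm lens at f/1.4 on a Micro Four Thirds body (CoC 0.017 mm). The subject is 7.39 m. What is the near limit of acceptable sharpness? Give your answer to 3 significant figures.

Hyperfocal distance H = f²/(N·c) + f = 21²/(1.4 × 0.017) + 21 = 441/0.0238 + 21 ≈ 18550.4 mm ≈ 18.55 m.
Near limit Dn = s·(H − f)/(H + s − 2f) = 7390 × (18550.4 − 21) / (18550.4 + 7390 − 2 × 21) = 7390 × 18529.4 / 25898.4 ≈ 5287.3 mm ≈ 5.29 m.

5.29 m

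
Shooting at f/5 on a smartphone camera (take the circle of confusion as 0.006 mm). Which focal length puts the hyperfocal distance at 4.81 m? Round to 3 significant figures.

12.0 mm

From H = f²/(N·c) + f, with f ≪ H: f ≈ √(H·N·c) = √(4810 × 5 × 0.006) = √144.30 ≈ 12.01 mm.
The +f correction barely moves this — solving exactly, f² + N·c·f − N·c·H = 0 ⇒ f = (−N·c + √((N·c)² + 4·N·c·H))/2 = (−0.03 + √577.20)/2 ≈ 11.998 mm, so f ≈ 12.0 mm.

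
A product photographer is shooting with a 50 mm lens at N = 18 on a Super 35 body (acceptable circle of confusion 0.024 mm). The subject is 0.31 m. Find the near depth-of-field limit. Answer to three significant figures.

297 mm

Hyperfocal distance H = f²/(N·c) + f = 50²/(18 × 0.024) + 50 = 2500/0.432 + 50 ≈ 5837.0 mm ≈ 5.837 m.
Near limit Dn = s·(H − f)/(H + s − 2f) = 310 × (5837.0 − 50) / (5837.0 + 310 − 2 × 50) = 310 × 5787.0 / 6047.0 ≈ 296.67 mm.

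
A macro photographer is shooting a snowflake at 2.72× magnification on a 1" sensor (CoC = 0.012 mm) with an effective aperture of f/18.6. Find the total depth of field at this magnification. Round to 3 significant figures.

At magnification m, DoF ≈ 2·N_eff·c/m² = 2 × 18.6 × 0.012 / 2.72² = 0.4464 / 7.398 ≈ 0.0603 mm.

0.0603 mm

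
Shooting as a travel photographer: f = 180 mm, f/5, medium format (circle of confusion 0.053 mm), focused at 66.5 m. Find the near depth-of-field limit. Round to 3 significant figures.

43.1 m

Hyperfocal distance H = f²/(N·c) + f = 180²/(5 × 0.053) + 180 = 32400/0.265 + 180 ≈ 122444.2 mm ≈ 122.4 m.
Near limit Dn = s·(H − f)/(H + s − 2f) = 66500 × (122444.2 − 180) / (122444.2 + 66500 − 2 × 180) = 66500 × 122264.2 / 188584.2 ≈ 43114 mm ≈ 43.1 m.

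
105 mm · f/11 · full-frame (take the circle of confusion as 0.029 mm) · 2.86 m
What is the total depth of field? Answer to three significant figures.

Hyperfocal distance H = f²/(N·c) + f = 105²/(11 × 0.029) + 105 = 11025/0.319 + 105 ≈ 34666.1 mm ≈ 34.67 m.
Near limit Dn = s·(H − f)/(H + s − 2f) = 2860 × (34666.1 − 105) / (34666.1 + 2860 − 2 × 105) = 2860 × 34561.1 / 37316.1 ≈ 2648.85 mm.
Far limit Df = s·(H − f)/(H − s) = 2860 × (34666.1 − 105) / (34666.1 − 2860) = 2860 × 34561.1 / 31806.1 ≈ 3107.73 mm.
Depth of field = Df − Dn = 3107.73 − 2648.85 ≈ 458.88 mm.

459 mm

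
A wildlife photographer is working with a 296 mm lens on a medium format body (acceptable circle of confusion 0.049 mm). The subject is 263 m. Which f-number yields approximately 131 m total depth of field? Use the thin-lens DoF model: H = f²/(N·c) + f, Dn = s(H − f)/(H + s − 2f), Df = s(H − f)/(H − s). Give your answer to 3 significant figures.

Write h = H − f = f²/(N·c). The thin-lens limits are Dn = s·h/(h + (s−f)) and Df = s·h/(h − (s−f)), so DoF = Df − Dn = 2·s·(s−f)·h / (h² − (s−f)²).
That is a quadratic in h: DoF·h² − 2·s·(s−f)·h − DoF·(s−f)² = 0 ⇒ h = (s−f)·(s + √(s² + DoF²)) / DoF = 262704 × (263000 + √(263000² + 131000²)) / 131000 = 262704 × (263000 + 293820) / 131000 ≈ 1116632 mm.
Then N = f²/(c·h) = 296² / (0.049 × 1116632) = 87616 / 54715 ≈ 1.60.

f/1.60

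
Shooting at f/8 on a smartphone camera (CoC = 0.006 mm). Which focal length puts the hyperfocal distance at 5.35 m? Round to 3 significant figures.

From H = f²/(N·c) + f, with f ≪ H: f ≈ √(H·N·c) = √(5350 × 8 × 0.006) = √256.80 ≈ 16.02 mm.
The +f correction barely moves this — solving exactly, f² + N·c·f − N·c·H = 0 ⇒ f = (−N·c + √((N·c)² + 4·N·c·H))/2 = (−0.048 + √1027.2)/2 ≈ 16.001 mm, so f ≈ 16.0 mm.

16.0 mm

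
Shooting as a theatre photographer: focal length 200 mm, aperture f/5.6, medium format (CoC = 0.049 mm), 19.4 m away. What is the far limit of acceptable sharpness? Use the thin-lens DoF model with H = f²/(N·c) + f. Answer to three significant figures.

Hyperfocal distance H = f²/(N·c) + f = 200²/(5.6 × 0.049) + 200 = 40000/0.2744 + 200 ≈ 145972.6 mm ≈ 146.0 m.
Far limit Df = s·(H − f)/(H − s) = 19400 × (145972.6 − 200) / (145972.6 − 19400) = 19400 × 145772.6 / 126572.6 ≈ 22343 mm ≈ 22.3 m.

22.3 m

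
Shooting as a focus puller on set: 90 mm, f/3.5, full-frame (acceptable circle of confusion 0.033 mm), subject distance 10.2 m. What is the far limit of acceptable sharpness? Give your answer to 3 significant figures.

Hyperfocal distance H = f²/(N·c) + f = 90²/(3.5 × 0.033) + 90 = 8100/0.1155 + 90 ≈ 70219.9 mm ≈ 70.22 m.
Far limit Df = s·(H − f)/(H − s) = 10200 × (70219.9 − 90) / (70219.9 − 10200) = 10200 × 70129.9 / 60019.9 ≈ 11918 mm ≈ 11.9 m.

11.9 m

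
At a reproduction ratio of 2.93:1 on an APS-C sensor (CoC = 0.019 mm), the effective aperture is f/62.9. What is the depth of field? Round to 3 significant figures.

0.278 mm

At magnification m, DoF ≈ 2·N_eff·c/m² = 2 × 62.9 × 0.019 / 2.93² = 2.39 / 8.585 ≈ 0.278 mm.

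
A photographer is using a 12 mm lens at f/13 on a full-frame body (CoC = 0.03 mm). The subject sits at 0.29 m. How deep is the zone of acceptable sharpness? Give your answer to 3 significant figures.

Hyperfocal distance H = f²/(N·c) + f = 12²/(13 × 0.03) + 12 = 144/0.39 + 12 ≈ 381.2 mm ≈ 0.381 m.
Near limit Dn = s·(H − f)/(H + s − 2f) = 290 × (381.2 − 12) / (381.2 + 290 − 2 × 12) = 290 × 369.2 / 647.2 ≈ 165.4 mm.
Far limit Df = s·(H − f)/(H − s) = 290 × (381.2 − 12) / (381.2 − 290) = 290 × 369.2 / 91.2 ≈ 1173.7 mm.
Depth of field = Df − Dn = 1173.7 − 165.4 ≈ 1008.3 mm ≈ 1.01 m.

1.01 m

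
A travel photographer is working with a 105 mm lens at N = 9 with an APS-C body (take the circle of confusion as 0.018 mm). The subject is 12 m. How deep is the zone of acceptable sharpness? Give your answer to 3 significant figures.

Hyperfocal distance H = f²/(N·c) + f = 105²/(9 × 0.018) + 105 = 11025/0.162 + 105 ≈ 68160.6 mm ≈ 68.16 m.
Near limit Dn = s·(H − f)/(H + s − 2f) = 12000 × (68160.6 − 105) / (68160.6 + 12000 − 2 × 105) = 12000 × 68055.6 / 79950.6 ≈ 10214.6 mm.
Far limit Df = s·(H − f)/(H − s) = 12000 × (68160.6 − 105) / (68160.6 − 12000) = 12000 × 68055.6 / 56160.6 ≈ 14541.6 mm.
Depth of field = Df − Dn = 14541.6 − 10214.6 ≈ 4327.0 mm ≈ 4.33 m.

4.33 m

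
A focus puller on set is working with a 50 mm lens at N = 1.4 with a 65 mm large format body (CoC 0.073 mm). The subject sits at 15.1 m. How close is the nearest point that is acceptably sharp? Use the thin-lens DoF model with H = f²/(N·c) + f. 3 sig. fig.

Hyperfocal distance H = f²/(N·c) + f = 50²/(1.4 × 0.073) + 50 = 2500/0.1022 + 50 ≈ 24511.8 mm ≈ 24.51 m.
Near limit Dn = s·(H − f)/(H + s − 2f) = 15100 × (24511.8 − 50) / (24511.8 + 15100 − 2 × 50) = 15100 × 24461.8 / 39511.8 ≈ 9348.4 mm ≈ 9.35 m.

9.35 m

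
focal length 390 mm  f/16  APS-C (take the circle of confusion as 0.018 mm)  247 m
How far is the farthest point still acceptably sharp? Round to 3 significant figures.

463 m

Hyperfocal distance H = f²/(N·c) + f = 390²/(16 × 0.018) + 390 = 152100/0.288 + 390 ≈ 528515.0 mm ≈ 528.5 m.
Far limit Df = s·(H − f)/(H − s) = 247000 × (528515.0 − 390) / (528515.0 − 247000) = 247000 × 528125.0 / 281515.0 ≈ 463375 mm ≈ 463 m.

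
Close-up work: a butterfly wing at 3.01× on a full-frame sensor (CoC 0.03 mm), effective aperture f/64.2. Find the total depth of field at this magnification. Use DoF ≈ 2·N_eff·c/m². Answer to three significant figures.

0.425 mm

At magnification m, DoF ≈ 2·N_eff·c/m² = 2 × 64.2 × 0.03 / 3.01² = 3.852 / 9.06 ≈ 0.425 mm.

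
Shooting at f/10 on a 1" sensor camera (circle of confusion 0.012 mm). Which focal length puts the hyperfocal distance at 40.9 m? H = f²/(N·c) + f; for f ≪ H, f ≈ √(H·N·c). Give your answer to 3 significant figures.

From H = f²/(N·c) + f, with f ≪ H: f ≈ √(H·N·c) = √(40900 × 10 × 0.012) = √4908.0 ≈ 70.06 mm.
Exact: f² + N·c·f − N·c·H = 0 ⇒ f = (−N·c + √((N·c)² + 4·N·c·H))/2 = (−0.12 + √19632)/2 ≈ 69.997 mm ≈ 70.0 mm.

70.0 mm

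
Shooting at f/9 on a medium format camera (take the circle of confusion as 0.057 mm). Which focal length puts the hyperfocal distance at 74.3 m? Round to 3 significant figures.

195 mm

From H = f²/(N·c) + f, with f ≪ H: f ≈ √(H·N·c) = √(74300 × 9 × 0.057) = √38116 ≈ 195.2 mm.
The +f correction barely moves this — solving exactly, f² + N·c·f − N·c·H = 0 ⇒ f = (−N·c + √((N·c)² + 4·N·c·H))/2 = (−0.513 + √152464)/2 ≈ 194.98 mm, so f ≈ 195 mm.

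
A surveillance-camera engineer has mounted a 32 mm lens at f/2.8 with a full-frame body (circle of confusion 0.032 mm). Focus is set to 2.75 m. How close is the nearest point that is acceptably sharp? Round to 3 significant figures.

Hyperfocal distance H = f²/(N·c) + f = 32²/(2.8 × 0.032) + 32 = 1024/0.0896 + 32 ≈ 11460.6 mm ≈ 11.46 m.
Near limit Dn = s·(H − f)/(H + s − 2f) = 2750 × (11460.6 − 32) / (11460.6 + 2750 − 2 × 32) = 2750 × 11428.6 / 14146.6 ≈ 2221.6 mm ≈ 2.22 m.

2.22 m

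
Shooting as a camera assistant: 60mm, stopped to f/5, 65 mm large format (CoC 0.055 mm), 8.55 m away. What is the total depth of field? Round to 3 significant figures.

19.1 m

Hyperfocal distance H = f²/(N·c) + f = 60²/(5 × 0.055) + 60 = 3600/0.275 + 60 ≈ 13150.9 mm ≈ 13.15 m.
Near limit Dn = s·(H − f)/(H + s − 2f) = 8550 × (13150.9 − 60) / (13150.9 + 8550 − 2 × 60) = 8550 × 13090.9 / 21580.9 ≈ 5186 mm.
Far limit Df = s·(H − f)/(H − s) = 8550 × (13150.9 − 60) / (13150.9 − 8550) = 8550 × 13090.9 / 4600.9 ≈ 24327 mm.
Depth of field = Df − Dn = 24327 − 5186 ≈ 19141 mm ≈ 19.1 m.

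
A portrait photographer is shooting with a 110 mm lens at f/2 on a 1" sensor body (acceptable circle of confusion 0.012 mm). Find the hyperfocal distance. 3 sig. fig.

504 m

Hyperfocal distance H = f²/(N·c) + f = 110²/(2 × 0.012) + 110 = 12100/0.024 + 110 ≈ 504276.7 mm ≈ 504 m.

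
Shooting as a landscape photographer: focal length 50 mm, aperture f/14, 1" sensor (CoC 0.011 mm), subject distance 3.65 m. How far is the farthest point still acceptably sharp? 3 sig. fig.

Hyperfocal distance H = f²/(N·c) + f = 50²/(14 × 0.011) + 50 = 2500/0.154 + 50 ≈ 16283.8 mm ≈ 16.28 m.
Far limit Df = s·(H − f)/(H − s) = 3650 × (16283.8 − 50) / (16283.8 − 3650) = 3650 × 16233.8 / 12633.8 ≈ 4690.1 mm ≈ 4.69 m.

4.69 m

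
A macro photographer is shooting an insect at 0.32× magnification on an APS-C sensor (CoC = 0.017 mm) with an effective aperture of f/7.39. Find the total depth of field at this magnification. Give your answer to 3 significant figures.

2.45 mm

At magnification m, DoF ≈ 2·N_eff·c/m² = 2 × 7.39 × 0.017 / 0.32² = 0.2513 / 0.1024 ≈ 2.45 mm.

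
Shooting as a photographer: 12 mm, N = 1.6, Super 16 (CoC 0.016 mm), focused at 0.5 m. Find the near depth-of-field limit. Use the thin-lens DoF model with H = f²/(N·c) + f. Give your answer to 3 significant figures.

Hyperfocal distance H = f²/(N·c) + f = 12²/(1.6 × 0.016) + 12 = 144/0.0256 + 12 ≈ 5637.0 mm ≈ 5.637 m.
Near limit Dn = s·(H − f)/(H + s − 2f) = 500 × (5637.0 − 12) / (5637.0 + 500 − 2 × 12) = 500 × 5625.0 / 6113.0 ≈ 460.09 mm.

460 mm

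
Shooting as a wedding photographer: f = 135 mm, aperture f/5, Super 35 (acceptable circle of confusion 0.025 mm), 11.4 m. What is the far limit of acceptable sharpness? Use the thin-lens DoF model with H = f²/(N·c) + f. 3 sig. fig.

12.4 m

Hyperfocal distance H = f²/(N·c) + f = 135²/(5 × 0.025) + 135 = 18225/0.125 + 135 ≈ 145935.0 mm ≈ 145.9 m.
Far limit Df = s·(H − f)/(H − s) = 11400 × (145935.0 − 135) / (145935.0 − 11400) = 11400 × 145800.0 / 134535.0 ≈ 12355 mm ≈ 12.4 m.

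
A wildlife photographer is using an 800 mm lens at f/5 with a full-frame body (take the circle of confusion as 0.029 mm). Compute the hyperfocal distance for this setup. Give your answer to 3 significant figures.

Hyperfocal distance H = f²/(N·c) + f = 800²/(5 × 0.029) + 800 = 640000/0.145 + 800 ≈ 4414593.1 mm ≈ 4410 m.

4410 m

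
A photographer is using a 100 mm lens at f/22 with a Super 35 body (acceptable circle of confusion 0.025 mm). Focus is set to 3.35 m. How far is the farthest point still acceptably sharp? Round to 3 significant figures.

Hyperfocal distance H = f²/(N·c) + f = 100²/(22 × 0.025) + 100 = 10000/0.55 + 100 ≈ 18281.8 mm ≈ 18.28 m.
Far limit Df = s·(H − f)/(H − s) = 3350 × (18281.8 − 100) / (18281.8 − 3350) = 3350 × 18181.8 / 14931.8 ≈ 4079.1 mm ≈ 4.08 m.

4.08 m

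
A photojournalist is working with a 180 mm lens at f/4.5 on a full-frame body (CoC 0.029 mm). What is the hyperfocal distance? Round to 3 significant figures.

248 m

Hyperfocal distance H = f²/(N·c) + f = 180²/(4.5 × 0.029) + 180 = 32400/0.1305 + 180 ≈ 248455.9 mm ≈ 248 m.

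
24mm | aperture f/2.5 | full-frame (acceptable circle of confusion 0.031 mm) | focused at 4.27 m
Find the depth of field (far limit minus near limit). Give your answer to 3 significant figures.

7.24 m

Hyperfocal distance H = f²/(N·c) + f = 24²/(2.5 × 0.031) + 24 = 576/0.0775 + 24 ≈ 7456.3 mm ≈ 7.456 m.
Near limit Dn = s·(H − f)/(H + s − 2f) = 4270 × (7456.3 − 24) / (7456.3 + 4270 − 2 × 24) = 4270 × 7432.3 / 11678.3 ≈ 2717.5 mm.
Far limit Df = s·(H − f)/(H − s) = 4270 × (7456.3 − 24) / (7456.3 − 4270) = 4270 × 7432.3 / 3186.3 ≈ 9960.2 mm.
Depth of field = Df − Dn = 9960.2 − 2717.5 ≈ 7242.7 mm ≈ 7.24 m.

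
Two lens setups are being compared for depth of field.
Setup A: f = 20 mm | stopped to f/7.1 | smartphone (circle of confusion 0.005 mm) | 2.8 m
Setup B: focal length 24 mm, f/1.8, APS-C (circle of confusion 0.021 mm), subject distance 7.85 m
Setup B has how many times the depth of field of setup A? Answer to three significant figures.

7.44

Setup A: H = 20²/(7.1×0.005) + 20 ≈ 11287.6 mm; DoF = Df − Dn = 3717.1 − 2245.9 ≈ 1471.2 mm.
Setup B: H = 24²/(1.8×0.021) + 24 ≈ 15262.1 mm; DoF = Df − Dn = 16138 − 5186 ≈ 10952 mm.
Ratio = 10952 / 1471.2 ≈ 7.44.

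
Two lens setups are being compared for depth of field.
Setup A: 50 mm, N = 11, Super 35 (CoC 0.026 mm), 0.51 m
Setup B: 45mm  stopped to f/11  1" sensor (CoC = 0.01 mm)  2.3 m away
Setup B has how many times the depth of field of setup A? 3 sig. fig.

10.6

Setup A: H = 50²/(11×0.026) + 50 ≈ 8791.3 mm; DoF = Df − Dn = 538.329 − 484.503 ≈ 53.826 mm.
Setup B: H = 45²/(11×0.01) + 45 ≈ 18454.1 mm; DoF = Df − Dn = 2621.06 − 2049.01 ≈ 572.05 mm.
Ratio = 572.05 / 53.826 ≈ 10.6.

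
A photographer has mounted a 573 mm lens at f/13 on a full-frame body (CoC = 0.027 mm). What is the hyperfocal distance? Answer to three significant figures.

936 m

Hyperfocal distance H = f²/(N·c) + f = 573²/(13 × 0.027) + 573 = 328329/0.351 + 573 ≈ 935983.3 mm ≈ 936 m.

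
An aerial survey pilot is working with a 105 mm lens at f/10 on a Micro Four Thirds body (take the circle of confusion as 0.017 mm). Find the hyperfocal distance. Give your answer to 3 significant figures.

Hyperfocal distance H = f²/(N·c) + f = 105²/(10 × 0.017) + 105 = 11025/0.17 + 105 ≈ 64957.9 mm ≈ 65.0 m.

65.0 m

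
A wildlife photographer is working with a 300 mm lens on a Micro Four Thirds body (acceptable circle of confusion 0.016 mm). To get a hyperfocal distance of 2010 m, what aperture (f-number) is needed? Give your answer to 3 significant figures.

f/2.80

Rearrange H = f²/(N·c) + f for N: N = f² / ((H − f)·c).
N = 300² / ((2010000 − 300) × 0.016) = 90000 / 32155 ≈ 2.80.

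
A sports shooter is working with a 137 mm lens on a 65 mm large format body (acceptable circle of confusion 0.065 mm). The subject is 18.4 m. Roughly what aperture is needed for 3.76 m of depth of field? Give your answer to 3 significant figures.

f/1.60

Write h = H − f = f²/(N·c). The thin-lens limits are Dn = s·h/(h + (s−f)) and Df = s·h/(h − (s−f)), so DoF = Df − Dn = 2·s·(s−f)·h / (h² − (s−f)²).
That is a quadratic in h: DoF·h² − 2·s·(s−f)·h − DoF·(s−f)² = 0 ⇒ h = (s−f)·(s + √(s² + DoF²)) / DoF = 18263 × (18400 + √(18400² + 3760²)) / 3760 = 18263 × (18400 + 18780.2) / 3760 ≈ 180591 mm.
Then N = f²/(c·h) = 137² / (0.065 × 180591) = 18769 / 11738 ≈ 1.60.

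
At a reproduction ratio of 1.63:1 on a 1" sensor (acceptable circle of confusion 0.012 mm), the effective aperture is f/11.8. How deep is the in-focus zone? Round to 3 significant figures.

0.107 mm

At magnification m, DoF ≈ 2·N_eff·c/m² = 2 × 11.8 × 0.012 / 1.63² = 0.2832 / 2.657 ≈ 0.107 mm.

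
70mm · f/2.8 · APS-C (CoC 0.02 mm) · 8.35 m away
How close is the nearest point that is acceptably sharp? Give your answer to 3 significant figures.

7.63 m

Hyperfocal distance H = f²/(N·c) + f = 70²/(2.8 × 0.02) + 70 = 4900/0.056 + 70 ≈ 87570.0 mm ≈ 87.57 m.
Near limit Dn = s·(H − f)/(H + s − 2f) = 8350 × (87570.0 − 70) / (87570.0 + 8350 − 2 × 70) = 8350 × 87500.0 / 95780.0 ≈ 7628.2 mm ≈ 7.63 m.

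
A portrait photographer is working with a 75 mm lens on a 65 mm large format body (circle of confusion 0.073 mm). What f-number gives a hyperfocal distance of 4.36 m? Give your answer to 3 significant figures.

f/18

Rearrange H = f²/(N·c) + f for N: N = f² / ((H − f)·c).
N = 75² / ((4360 − 75) × 0.073) = 5625 / 312.8 ≈ 18.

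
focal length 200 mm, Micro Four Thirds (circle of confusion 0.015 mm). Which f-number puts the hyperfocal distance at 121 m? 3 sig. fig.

Rearrange H = f²/(N·c) + f for N: N = f² / ((H − f)·c).
N = 200² / ((121000 − 200) × 0.015) = 40000 / 1812 ≈ 22.1.

f/22.1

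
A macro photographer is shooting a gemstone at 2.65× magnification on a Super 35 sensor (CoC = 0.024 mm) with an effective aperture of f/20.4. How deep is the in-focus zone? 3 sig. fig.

At magnification m, DoF ≈ 2·N_eff·c/m² = 2 × 20.4 × 0.024 / 2.65² = 0.9792 / 7.022 ≈ 0.139 mm.

0.139 mm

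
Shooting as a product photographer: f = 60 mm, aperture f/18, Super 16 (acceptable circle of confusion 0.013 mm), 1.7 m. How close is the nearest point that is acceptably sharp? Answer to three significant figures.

Hyperfocal distance H = f²/(N·c) + f = 60²/(18 × 0.013) + 60 = 3600/0.234 + 60 ≈ 15444.6 mm ≈ 15.44 m.
Near limit Dn = s·(H − f)/(H + s − 2f) = 1700 × (15444.6 − 60) / (15444.6 + 1700 − 2 × 60) = 1700 × 15384.6 / 17024.6 ≈ 1536.2 mm ≈ 1.54 m.

1.54 m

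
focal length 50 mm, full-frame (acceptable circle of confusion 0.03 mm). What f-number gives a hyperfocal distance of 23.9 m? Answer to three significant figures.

f/3.49

Rearrange H = f²/(N·c) + f for N: N = f² / ((H − f)·c).
N = 50² / ((23900 − 50) × 0.03) = 2500 / 715.5 ≈ 3.49.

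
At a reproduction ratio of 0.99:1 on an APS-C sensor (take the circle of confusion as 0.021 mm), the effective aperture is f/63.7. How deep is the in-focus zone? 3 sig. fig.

2.73 mm

At magnification m, DoF ≈ 2·N_eff·c/m² = 2 × 63.7 × 0.021 / 0.99² = 2.675 / 0.9801 ≈ 2.73 mm.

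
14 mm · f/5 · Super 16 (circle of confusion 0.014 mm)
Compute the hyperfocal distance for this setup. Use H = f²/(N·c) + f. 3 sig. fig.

2.81 m

Hyperfocal distance H = f²/(N·c) + f = 14²/(5 × 0.014) + 14 = 196/0.07 + 14 ≈ 2814.0 mm ≈ 2.81 m.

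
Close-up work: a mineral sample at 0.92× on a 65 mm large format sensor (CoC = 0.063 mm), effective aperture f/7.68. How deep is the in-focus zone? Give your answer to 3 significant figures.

At magnification m, DoF ≈ 2·N_eff·c/m² = 2 × 7.68 × 0.063 / 0.92² = 0.9677 / 0.8464 ≈ 1.14 mm.

1.14 mm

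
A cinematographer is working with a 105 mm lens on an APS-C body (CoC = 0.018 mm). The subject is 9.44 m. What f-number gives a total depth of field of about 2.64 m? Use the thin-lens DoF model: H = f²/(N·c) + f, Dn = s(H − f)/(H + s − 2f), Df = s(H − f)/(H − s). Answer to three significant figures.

Write h = H − f = f²/(N·c). The thin-lens limits are Dn = s·h/(h + (s−f)) and Df = s·h/(h − (s−f)), so DoF = Df − Dn = 2·s·(s−f)·h / (h² − (s−f)²).
That is a quadratic in h: DoF·h² − 2·s·(s−f)·h − DoF·(s−f)² = 0 ⇒ h = (s−f)·(s + √(s² + DoF²)) / DoF = 9335 × (9440 + √(9440² + 2640²)) / 2640 = 9335 × (9440 + 9802.20) / 2640 ≈ 68040 mm.
Then N = f²/(c·h) = 105² / (0.018 × 68040) = 11025 / 1224.7 ≈ 9.

f/9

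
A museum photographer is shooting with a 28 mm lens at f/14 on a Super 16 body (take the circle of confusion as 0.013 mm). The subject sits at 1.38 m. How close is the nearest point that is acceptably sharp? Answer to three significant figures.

Hyperfocal distance H = f²/(N·c) + f = 28²/(14 × 0.013) + 28 = 784/0.182 + 28 ≈ 4335.7 mm ≈ 4.336 m.
Near limit Dn = s·(H − f)/(H + s − 2f) = 1380 × (4335.7 − 28) / (4335.7 + 1380 − 2 × 28) = 1380 × 4307.7 / 5659.7 ≈ 1050.3 mm ≈ 1.05 m.

1.05 m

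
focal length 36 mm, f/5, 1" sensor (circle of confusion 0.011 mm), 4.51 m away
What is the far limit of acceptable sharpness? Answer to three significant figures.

Hyperfocal distance H = f²/(N·c) + f = 36²/(5 × 0.011) + 36 = 1296/0.055 + 36 ≈ 23599.6 mm ≈ 23.60 m.
Far limit Df = s·(H − f)/(H − s) = 4510 × (23599.6 − 36) / (23599.6 − 4510) = 4510 × 23563.6 / 19089.6 ≈ 5567.0 mm ≈ 5.57 m.

5.57 m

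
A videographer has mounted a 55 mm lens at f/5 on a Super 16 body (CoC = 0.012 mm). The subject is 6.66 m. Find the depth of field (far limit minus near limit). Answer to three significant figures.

Hyperfocal distance H = f²/(N·c) + f = 55²/(5 × 0.012) + 55 = 3025/0.06 + 55 ≈ 50471.7 mm ≈ 50.47 m.
Near limit Dn = s·(H − f)/(H + s − 2f) = 6660 × (50471.7 − 55) / (50471.7 + 6660 − 2 × 55) = 6660 × 50416.7 / 57021.7 ≈ 5888.6 mm.
Far limit Df = s·(H − f)/(H − s) = 6660 × (50471.7 − 55) / (50471.7 − 6660) = 6660 × 50416.7 / 43811.7 ≈ 7664.1 mm.
Depth of field = Df − Dn = 7664.1 − 5888.6 ≈ 1775.5 mm ≈ 1.78 m.

1.78 m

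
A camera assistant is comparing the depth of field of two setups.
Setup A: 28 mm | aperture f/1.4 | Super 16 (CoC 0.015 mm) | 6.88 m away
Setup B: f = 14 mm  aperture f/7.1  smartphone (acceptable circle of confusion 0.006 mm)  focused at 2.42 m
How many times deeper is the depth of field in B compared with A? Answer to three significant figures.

Setup A: H = 28²/(1.4×0.015) + 28 ≈ 37361.3 mm; DoF = Df − Dn = 8426.6 − 5813.1 ≈ 2613.5 mm.
Setup B: H = 14²/(7.1×0.006) + 14 ≈ 4614.9 mm; DoF = Df − Dn = 5072.7 − 1589.0 ≈ 3483.7 mm.
Ratio = 3483.7 / 2613.5 ≈ 1.33.

1.33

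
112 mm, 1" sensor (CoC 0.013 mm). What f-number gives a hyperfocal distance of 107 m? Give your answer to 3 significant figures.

f/9.03

Rearrange H = f²/(N·c) + f for N: N = f² / ((H − f)·c).
N = 112² / ((107000 − 112) × 0.013) = 12544 / 1390 ≈ 9.03.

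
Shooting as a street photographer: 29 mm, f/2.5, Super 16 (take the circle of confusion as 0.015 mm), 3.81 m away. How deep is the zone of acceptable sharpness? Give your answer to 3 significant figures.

Hyperfocal distance H = f²/(N·c) + f = 29²/(2.5 × 0.015) + 29 = 841/0.0375 + 29 ≈ 22455.7 mm ≈ 22.46 m.
Near limit Dn = s·(H − f)/(H + s − 2f) = 3810 × (22455.7 − 29) / (22455.7 + 3810 − 2 × 29) = 3810 × 22426.7 / 26207.7 ≈ 3260.3 mm.
Far limit Df = s·(H − f)/(H − s) = 3810 × (22455.7 − 29) / (22455.7 − 3810) = 3810 × 22426.7 / 18645.7 ≈ 4582.6 mm.
Depth of field = Df − Dn = 4582.6 − 3260.3 ≈ 1322.3 mm ≈ 1.32 m.

1.32 m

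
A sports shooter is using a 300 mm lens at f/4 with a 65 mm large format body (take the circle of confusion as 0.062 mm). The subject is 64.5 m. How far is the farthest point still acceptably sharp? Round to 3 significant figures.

78.4 m

Hyperfocal distance H = f²/(N·c) + f = 300²/(4 × 0.062) + 300 = 90000/0.248 + 300 ≈ 363203.2 mm ≈ 363.2 m.
Far limit Df = s·(H − f)/(H − s) = 64500 × (363203.2 − 300) / (363203.2 − 64500) = 64500 × 362903.2 / 298703.2 ≈ 78363 mm ≈ 78.4 m.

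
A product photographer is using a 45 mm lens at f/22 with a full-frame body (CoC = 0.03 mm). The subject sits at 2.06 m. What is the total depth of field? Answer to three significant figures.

Hyperfocal distance H = f²/(N·c) + f = 45²/(22 × 0.03) + 45 = 2025/0.66 + 45 ≈ 3113.2 mm ≈ 3.113 m.
Near limit Dn = s·(H − f)/(H + s − 2f) = 2060 × (3113.2 − 45) / (3113.2 + 2060 − 2 × 45) = 2060 × 3068.2 / 5083.2 ≈ 1243.4 mm.
Far limit Df = s·(H − f)/(H − s) = 2060 × (3113.2 − 45) / (3113.2 − 2060) = 2060 × 3068.2 / 1053.2 ≈ 6001.3 mm.
Depth of field = Df − Dn = 6001.3 − 1243.4 ≈ 4757.9 mm ≈ 4.76 m.

4.76 m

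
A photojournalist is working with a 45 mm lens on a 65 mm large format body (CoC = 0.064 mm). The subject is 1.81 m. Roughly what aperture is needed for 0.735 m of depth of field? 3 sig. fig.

f/3.50

Write h = H − f = f²/(N·c). The thin-lens limits are Dn = s·h/(h + (s−f)) and Df = s·h/(h − (s−f)), so DoF = Df − Dn = 2·s·(s−f)·h / (h² − (s−f)²).
That is a quadratic in h: DoF·h² − 2·s·(s−f)·h − DoF·(s−f)² = 0 ⇒ h = (s−f)·(s + √(s² + DoF²)) / DoF = 1765 × (1810 + √(1810² + 735²)) / 735 = 1765 × (1810 + 1953.54) / 735 ≈ 9037.6 mm.
Then N = f²/(c·h) = 45² / (0.064 × 9037.6) = 2025 / 578.41 ≈ 3.50.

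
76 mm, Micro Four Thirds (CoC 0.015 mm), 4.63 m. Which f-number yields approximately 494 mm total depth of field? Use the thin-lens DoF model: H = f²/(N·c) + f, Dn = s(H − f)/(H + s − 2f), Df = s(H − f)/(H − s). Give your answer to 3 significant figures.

Write h = H − f = f²/(N·c). The thin-lens limits are Dn = s·h/(h + (s−f)) and Df = s·h/(h − (s−f)), so DoF = Df − Dn = 2·s·(s−f)·h / (h² − (s−f)²).
That is a quadratic in h: DoF·h² − 2·s·(s−f)·h − DoF·(s−f)² = 0 ⇒ h = (s−f)·(s + √(s² + DoF²)) / DoF = 4554 × (4630 + √(4630² + 494²)) / 494 = 4554 × (4630 + 4656.28) / 494 ≈ 85607 mm.
Then N = f²/(c·h) = 76² / (0.015 × 85607) = 5776 / 1284.1 ≈ 4.50.

f/4.50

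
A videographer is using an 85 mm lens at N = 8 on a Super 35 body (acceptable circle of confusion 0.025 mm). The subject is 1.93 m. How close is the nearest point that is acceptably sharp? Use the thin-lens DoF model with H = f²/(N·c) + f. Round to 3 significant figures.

Hyperfocal distance H = f²/(N·c) + f = 85²/(8 × 0.025) + 85 = 7225/0.2 + 85 ≈ 36210.0 mm ≈ 36.21 m.
Near limit Dn = s·(H − f)/(H + s − 2f) = 1930 × (36210.0 − 85) / (36210.0 + 1930 − 2 × 85) = 1930 × 36125.0 / 37970.0 ≈ 1836.2 mm ≈ 1.84 m.

1.84 m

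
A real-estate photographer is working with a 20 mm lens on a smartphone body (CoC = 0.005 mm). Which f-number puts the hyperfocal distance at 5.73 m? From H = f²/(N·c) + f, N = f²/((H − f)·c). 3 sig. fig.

f/14

Rearrange H = f²/(N·c) + f for N: N = f² / ((H − f)·c).
N = 20² / ((5730 − 20) × 0.005) = 400 / 28.55 ≈ 14.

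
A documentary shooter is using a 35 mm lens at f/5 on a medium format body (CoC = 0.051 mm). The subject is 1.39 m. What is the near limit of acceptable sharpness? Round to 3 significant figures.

Hyperfocal distance H = f²/(N·c) + f = 35²/(5 × 0.051) + 35 = 1225/0.255 + 35 ≈ 4838.9 mm ≈ 4.839 m.
Near limit Dn = s·(H − f)/(H + s − 2f) = 1390 × (4838.9 − 35) / (4838.9 + 1390 − 2 × 35) = 1390 × 4803.9 / 6158.9 ≈ 1084.2 mm ≈ 1.08 m.

1.08 m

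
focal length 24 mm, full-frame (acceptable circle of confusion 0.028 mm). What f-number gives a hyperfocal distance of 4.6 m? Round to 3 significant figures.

Rearrange H = f²/(N·c) + f for N: N = f² / ((H − f)·c).
N = 24² / ((4600 − 24) × 0.028) = 576 / 128.1 ≈ 4.50.

f/4.50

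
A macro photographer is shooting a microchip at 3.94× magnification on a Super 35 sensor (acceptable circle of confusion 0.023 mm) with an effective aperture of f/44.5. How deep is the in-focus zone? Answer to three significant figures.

At magnification m, DoF ≈ 2·N_eff·c/m² = 2 × 44.5 × 0.023 / 3.94² = 2.047 / 15.52 ≈ 0.132 mm.

0.132 mm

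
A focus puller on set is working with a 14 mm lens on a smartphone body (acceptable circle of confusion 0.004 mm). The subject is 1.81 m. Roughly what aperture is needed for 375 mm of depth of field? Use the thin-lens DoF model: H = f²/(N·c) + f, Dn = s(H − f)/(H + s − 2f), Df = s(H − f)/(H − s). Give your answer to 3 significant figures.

Write h = H − f = f²/(N·c). The thin-lens limits are Dn = s·h/(h + (s−f)) and Df = s·h/(h − (s−f)), so DoF = Df − Dn = 2·s·(s−f)·h / (h² − (s−f)²).
That is a quadratic in h: DoF·h² − 2·s·(s−f)·h − DoF·(s−f)² = 0 ⇒ h = (s−f)·(s + √(s² + DoF²)) / DoF = 1796 × (1810 + √(1810² + 375²)) / 375 = 1796 × (1810 + 1848.44) / 375 ≈ 17521 mm.
Then N = f²/(c·h) = 14² / (0.004 × 17521) = 196 / 70.086 ≈ 2.80.

f/2.80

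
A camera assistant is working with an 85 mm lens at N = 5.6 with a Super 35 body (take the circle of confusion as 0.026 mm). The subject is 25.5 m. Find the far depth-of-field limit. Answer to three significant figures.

Hyperfocal distance H = f²/(N·c) + f = 85²/(5.6 × 0.026) + 85 = 7225/0.1456 + 85 ≈ 49707.3 mm ≈ 49.71 m.
Far limit Df = s·(H − f)/(H − s) = 25500 × (49707.3 − 85) / (49707.3 − 25500) = 25500 × 49622.3 / 24207.3 ≈ 52272 mm ≈ 52.3 m.

52.3 m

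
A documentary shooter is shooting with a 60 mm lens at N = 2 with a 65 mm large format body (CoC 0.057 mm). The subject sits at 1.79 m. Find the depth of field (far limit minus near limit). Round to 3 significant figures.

197 mm

Hyperfocal distance H = f²/(N·c) + f = 60²/(2 × 0.057) + 60 = 3600/0.114 + 60 ≈ 31638.9 mm ≈ 31.64 m.
Near limit Dn = s·(H − f)/(H + s − 2f) = 1790 × (31638.9 − 60) / (31638.9 + 1790 − 2 × 60) = 1790 × 31578.9 / 33308.9 ≈ 1697.03 mm.
Far limit Df = s·(H − f)/(H − s) = 1790 × (31638.9 − 60) / (31638.9 − 1790) = 1790 × 31578.9 / 29848.9 ≈ 1893.75 mm.
Depth of field = Df − Dn = 1893.75 − 1697.03 ≈ 196.72 mm.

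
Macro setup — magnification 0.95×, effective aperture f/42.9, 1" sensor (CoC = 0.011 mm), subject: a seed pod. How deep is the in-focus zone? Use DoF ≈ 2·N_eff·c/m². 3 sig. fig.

1.05 mm

At magnification m, DoF ≈ 2·N_eff·c/m² = 2 × 42.9 × 0.011 / 0.95² = 0.9438 / 0.9025 ≈ 1.05 mm.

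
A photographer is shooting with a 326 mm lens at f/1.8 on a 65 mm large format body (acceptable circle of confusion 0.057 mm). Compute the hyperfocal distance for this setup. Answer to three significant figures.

1040 m

Hyperfocal distance H = f²/(N·c) + f = 326²/(1.8 × 0.057) + 326 = 106276/0.1026 + 326 ≈ 1036154.5 mm ≈ 1040 m.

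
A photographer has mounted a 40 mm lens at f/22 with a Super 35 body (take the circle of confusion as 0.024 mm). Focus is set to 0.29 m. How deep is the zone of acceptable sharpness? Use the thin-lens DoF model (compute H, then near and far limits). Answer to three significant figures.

48.2 mm

Hyperfocal distance H = f²/(N·c) + f = 40²/(22 × 0.024) + 40 = 1600/0.528 + 40 ≈ 3070.3 mm ≈ 3.070 m.
Near limit Dn = s·(H − f)/(H + s − 2f) = 290 × (3070.3 − 40) / (3070.3 + 290 − 2 × 40) = 290 × 3030.3 / 3280.3 ≈ 267.898 mm.
Far limit Df = s·(H − f)/(H − s) = 290 × (3070.3 − 40) / (3070.3 − 290) = 290 × 3030.3 / 2780.3 ≈ 316.076 mm.
Depth of field = Df − Dn = 316.076 − 267.898 ≈ 48.178 mm.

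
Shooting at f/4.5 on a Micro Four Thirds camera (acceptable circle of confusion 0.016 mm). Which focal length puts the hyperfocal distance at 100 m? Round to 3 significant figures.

84.8 mm

From H = f²/(N·c) + f, with f ≪ H: f ≈ √(H·N·c) = √(100000 × 4.5 × 0.016) = √7200.0 ≈ 84.85 mm.
Exact: f² + N·c·f − N·c·H = 0 ⇒ f = (−N·c + √((N·c)² + 4·N·c·H))/2 = (−0.072 + √28800)/2 ≈ 84.817 mm ≈ 84.8 mm.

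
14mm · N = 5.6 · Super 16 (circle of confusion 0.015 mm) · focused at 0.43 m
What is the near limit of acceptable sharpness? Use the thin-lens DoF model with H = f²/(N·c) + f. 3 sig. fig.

Hyperfocal distance H = f²/(N·c) + f = 14²/(5.6 × 0.015) + 14 = 196/0.084 + 14 ≈ 2347.3 mm ≈ 2.347 m.
Near limit Dn = s·(H − f)/(H + s − 2f) = 430 × (2347.3 − 14) / (2347.3 + 430 − 2 × 14) = 430 × 2333.3 / 2749.3 ≈ 364.94 mm.

365 mm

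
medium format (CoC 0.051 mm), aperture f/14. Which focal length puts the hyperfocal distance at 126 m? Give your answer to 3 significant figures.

300 mm

From H = f²/(N·c) + f, with f ≪ H: f ≈ √(H·N·c) = √(126000 × 14 × 0.051) = √89964 ≈ 299.9 mm.
The +f correction barely moves this — solving exactly, f² + N·c·f − N·c·H = 0 ⇒ f = (−N·c + √((N·c)² + 4·N·c·H))/2 = (−0.714 + √359857)/2 ≈ 299.58 mm, so f ≈ 300 mm.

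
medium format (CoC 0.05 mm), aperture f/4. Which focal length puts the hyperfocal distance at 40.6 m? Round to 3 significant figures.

From H = f²/(N·c) + f, with f ≪ H: f ≈ √(H·N·c) = √(40600 × 4 × 0.05) = √8120.0 ≈ 90.11 mm.
Exact: f² + N·c·f − N·c·H = 0 ⇒ f = (−N·c + √((N·c)² + 4·N·c·H))/2 = (−0.2 + √32480)/2 ≈ 90.011 mm ≈ 90.0 mm.

90.0 mm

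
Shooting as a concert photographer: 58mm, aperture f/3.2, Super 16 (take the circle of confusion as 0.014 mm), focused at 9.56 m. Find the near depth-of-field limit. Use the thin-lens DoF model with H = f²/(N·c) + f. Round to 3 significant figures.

Hyperfocal distance H = f²/(N·c) + f = 58²/(3.2 × 0.014) + 58 = 3364/0.0448 + 58 ≈ 75147.3 mm ≈ 75.15 m.
Near limit Dn = s·(H − f)/(H + s − 2f) = 9560 × (75147.3 − 58) / (75147.3 + 9560 − 2 × 58) = 9560 × 75089.3 / 84591.3 ≈ 8486.1 mm ≈ 8.49 m.

8.49 m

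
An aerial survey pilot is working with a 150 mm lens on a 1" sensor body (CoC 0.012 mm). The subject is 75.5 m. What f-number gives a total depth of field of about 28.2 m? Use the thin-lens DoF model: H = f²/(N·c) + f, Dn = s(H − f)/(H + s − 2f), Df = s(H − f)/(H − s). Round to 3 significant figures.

Write h = H − f = f²/(N·c). The thin-lens limits are Dn = s·h/(h + (s−f)) and Df = s·h/(h − (s−f)), so DoF = Df − Dn = 2·s·(s−f)·h / (h² − (s−f)²).
That is a quadratic in h: DoF·h² − 2·s·(s−f)·h − DoF·(s−f)² = 0 ⇒ h = (s−f)·(s + √(s² + DoF²)) / DoF = 75350 × (75500 + √(75500² + 28200²)) / 28200 = 75350 × (75500 + 80594.6) / 28200 ≈ 417083 mm.
Then N = f²/(c·h) = 150² / (0.012 × 417083) = 22500 / 5005.0 ≈ 4.50.

f/4.50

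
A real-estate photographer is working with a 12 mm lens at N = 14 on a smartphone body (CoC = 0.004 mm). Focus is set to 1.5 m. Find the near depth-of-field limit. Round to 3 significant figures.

Hyperfocal distance H = f²/(N·c) + f = 12²/(14 × 0.004) + 12 = 144/0.056 + 12 ≈ 2583.4 mm ≈ 2.583 m.
Near limit Dn = s·(H − f)/(H + s − 2f) = 1500 × (2583.4 − 12) / (2583.4 + 1500 − 2 × 12) = 1500 × 2571.4 / 4059.4 ≈ 950.17 mm ≈ 0.950 m.

0.950 m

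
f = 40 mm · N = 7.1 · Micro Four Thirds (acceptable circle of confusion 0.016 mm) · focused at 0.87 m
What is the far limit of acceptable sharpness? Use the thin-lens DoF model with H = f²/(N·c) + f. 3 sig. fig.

0.924 m

Hyperfocal distance H = f²/(N·c) + f = 40²/(7.1 × 0.016) + 40 = 1600/0.1136 + 40 ≈ 14124.5 mm ≈ 14.12 m.
Far limit Df = s·(H − f)/(H − s) = 870 × (14124.5 − 40) / (14124.5 − 870) = 870 × 14084.5 / 13254.5 ≈ 924.48 mm ≈ 0.924 m.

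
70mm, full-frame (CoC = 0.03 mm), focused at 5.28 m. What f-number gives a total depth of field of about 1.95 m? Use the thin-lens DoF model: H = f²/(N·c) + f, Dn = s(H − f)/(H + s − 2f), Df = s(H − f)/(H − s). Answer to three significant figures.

Write h = H − f = f²/(N·c). The thin-lens limits are Dn = s·h/(h + (s−f)) and Df = s·h/(h − (s−f)), so DoF = Df − Dn = 2·s·(s−f)·h / (h² − (s−f)²).
That is a quadratic in h: DoF·h² − 2·s·(s−f)·h − DoF·(s−f)² = 0 ⇒ h = (s−f)·(s + √(s² + DoF²)) / DoF = 5210 × (5280 + √(5280² + 1950²)) / 1950 = 5210 × (5280 + 5628.58) / 1950 ≈ 29145 mm.
Then N = f²/(c·h) = 70² / (0.03 × 29145) = 4900 / 874.36 ≈ 5.60.

f/5.60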